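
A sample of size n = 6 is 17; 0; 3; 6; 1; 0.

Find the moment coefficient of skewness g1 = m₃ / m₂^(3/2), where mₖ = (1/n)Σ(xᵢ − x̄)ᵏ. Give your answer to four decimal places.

x̄ = (17 + 0 + 3 + 6 + 1 + 0) / 6 = 4.5000
deviations (xᵢ − x̄): 12.5000, -4.5000, -1.5000, 1.5000, -3.5000, -4.5000
Σ(xᵢ − x̄)² = 213.5000 ⇒ m₂ = 213.5000/6 = 35.58333
Σ(xᵢ − x̄)³ = 1728.0000 ⇒ m₃ = 1728.0000/6 = 288.00000
m₂^(3/2) = 35.58333^(1.5) = 212.26087
g1 = m₃ / m₂^(3/2) = 288.00000 / 212.26087 ≈ 1.3568

1.3568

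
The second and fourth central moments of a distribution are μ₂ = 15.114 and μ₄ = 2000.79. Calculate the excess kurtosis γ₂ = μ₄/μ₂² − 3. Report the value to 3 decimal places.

μ₂² = 15.114² = 228.43300
μ₄/μ₂² = 2000.79 / 228.43300 = 8.75876
γ₂ = 8.75876 − 3 ≈ 5.759

5.759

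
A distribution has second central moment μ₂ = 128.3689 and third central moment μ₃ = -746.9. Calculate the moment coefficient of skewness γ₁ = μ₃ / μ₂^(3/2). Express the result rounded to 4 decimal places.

σ = √μ₂ = √128.3689 = 11.33000
σ³ = μ₂^(3/2) = 1454.41964
γ₁ = μ₃/σ³ = -746.9 / 1454.41964 ≈ -0.5135

-0.5135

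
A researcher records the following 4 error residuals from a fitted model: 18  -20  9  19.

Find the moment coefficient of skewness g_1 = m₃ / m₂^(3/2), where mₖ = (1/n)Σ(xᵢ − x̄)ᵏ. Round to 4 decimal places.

x̄ = (18 - 20 + 9 + 19) / 4 = 6.5000
deviations (xᵢ − x̄): 11.5000, -26.5000, 2.5000, 12.5000
Σ(xᵢ − x̄)² = 997.0000 ⇒ m₂ = 997.0000/4 = 249.25000
Σ(xᵢ − x̄)³ = -15120.0000 ⇒ m₃ = -15120.0000/4 = -3780.00000
m₂^(3/2) = 249.25000^(1.5) = 3935.07261
g_1 = m₃ / m₂^(3/2) = -3780.00000 / 3935.07261 ≈ -0.9606

-0.9606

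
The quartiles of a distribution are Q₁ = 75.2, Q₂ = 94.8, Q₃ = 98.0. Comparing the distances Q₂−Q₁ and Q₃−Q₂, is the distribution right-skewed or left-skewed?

Q₂ − Q₁ = 19.6;  Q₃ − Q₂ = 3.2
Q₂ − Q₁ > Q₃ − Q₂ ⇒ the lower half is more spread out ⇒ left-skewed.

left-skewed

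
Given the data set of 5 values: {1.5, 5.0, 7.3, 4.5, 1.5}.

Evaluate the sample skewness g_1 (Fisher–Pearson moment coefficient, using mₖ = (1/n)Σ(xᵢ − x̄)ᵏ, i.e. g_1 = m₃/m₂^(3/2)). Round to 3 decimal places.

0.160

x̄ = (1.5 + 5.0 + 7.3 + 4.5 + 1.5) / 5 = 3.9600
deviations (xᵢ − x̄): -2.4600, 1.0400, 3.3400, 0.5400, -2.4600
Σ(xᵢ − x̄)² = 24.6320 ⇒ m₂ = 24.6320/5 = 4.92640
Σ(xᵢ − x̄)³ = 8.7682 ⇒ m₃ = 8.7682/5 = 1.75363
m₂^(3/2) = 4.92640^(1.5) = 10.93439
g_1 = m₃ / m₂^(3/2) = 1.75363 / 10.93439 ≈ 0.160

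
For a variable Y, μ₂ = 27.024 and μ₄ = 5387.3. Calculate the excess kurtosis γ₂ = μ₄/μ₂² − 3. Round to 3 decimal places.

4.377

μ₂² = 27.024² = 730.29658
μ₄/μ₂² = 5387.3 / 730.29658 = 7.37687
γ₂ = 7.37687 − 3 ≈ 4.377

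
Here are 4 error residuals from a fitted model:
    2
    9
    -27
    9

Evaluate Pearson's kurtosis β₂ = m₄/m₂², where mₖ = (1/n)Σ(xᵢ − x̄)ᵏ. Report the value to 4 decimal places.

x̄ = -1.7500
Σ(xᵢ − x̄)² = 882.7500 ⇒ m₂ = 220.68750
Σ(xᵢ − x̄)⁴ = 433393.0781 ⇒ m₄ = 108348.26953
m₂² = 48702.97266
β₂ = m₄/m₂² = 108348.26953 / 48702.97266 ≈ 2.2247

2.2247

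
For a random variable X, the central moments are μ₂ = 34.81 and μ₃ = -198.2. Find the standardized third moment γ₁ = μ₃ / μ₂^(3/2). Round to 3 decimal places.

-0.965

σ = √μ₂ = √34.81 = 5.90000
σ³ = μ₂^(3/2) = 205.37900
γ₁ = μ₃/σ³ = -198.2 / 205.37900 ≈ -0.965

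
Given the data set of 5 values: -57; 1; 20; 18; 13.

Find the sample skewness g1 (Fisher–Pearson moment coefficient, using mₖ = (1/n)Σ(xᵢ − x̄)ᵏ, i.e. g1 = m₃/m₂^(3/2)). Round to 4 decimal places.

x̄ = (-57 + 1 + 20 + 18 + 13) / 5 = -1.0000
deviations (xᵢ − x̄): -56.0000, 2.0000, 21.0000, 19.0000, 14.0000
Σ(xᵢ − x̄)² = 4138.0000 ⇒ m₂ = 4138.0000/5 = 827.60000
Σ(xᵢ − x̄)³ = -156744.0000 ⇒ m₃ = -156744.0000/5 = -31348.80000
m₂^(3/2) = 827.60000^(1.5) = 23808.42810
g1 = m₃ / m₂^(3/2) = -31348.80000 / 23808.42810 ≈ -1.3167

-1.3167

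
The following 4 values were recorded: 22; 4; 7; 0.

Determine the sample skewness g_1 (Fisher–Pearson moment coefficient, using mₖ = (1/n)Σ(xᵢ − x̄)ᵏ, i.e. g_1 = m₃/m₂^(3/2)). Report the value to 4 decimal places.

x̄ = (22 + 4 + 7 + 0) / 4 = 8.2500
deviations (xᵢ − x̄): 13.7500, -4.2500, -1.2500, -8.2500
Σ(xᵢ − x̄)² = 276.7500 ⇒ m₂ = 276.7500/4 = 69.18750
Σ(xᵢ − x̄)³ = 1959.3750 ⇒ m₃ = 1959.3750/4 = 489.84375
m₂^(3/2) = 69.18750^(1.5) = 575.49487
g_1 = m₃ / m₂^(3/2) = 489.84375 / 575.49487 ≈ 0.8512

0.8512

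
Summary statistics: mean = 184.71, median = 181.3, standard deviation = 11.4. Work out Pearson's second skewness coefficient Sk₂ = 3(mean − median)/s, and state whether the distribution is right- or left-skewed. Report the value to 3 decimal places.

Sk₂ = 3(184.71 − 181.3) / 11.4 = 3 × 3.4100 / 11.4
    = 10.2300 / 11.4 ≈ 0.897
Sk₂ > 0 ⇒ mean > median ⇒ right-skewed (positive skew).

0.897, right-skewed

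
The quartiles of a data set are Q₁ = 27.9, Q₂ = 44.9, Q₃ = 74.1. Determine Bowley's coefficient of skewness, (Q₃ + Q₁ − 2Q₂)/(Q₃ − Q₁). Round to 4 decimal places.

numerator: Q₃ + Q₁ − 2Q₂ = 74.1 + 27.9 − 2×44.9 = 12.2000
denominator: Q₃ − Q₁ = 74.1 − 27.9 = 46.2000
Bowley skewness = 12.2000 / 46.2000 ≈ 0.2641

0.2641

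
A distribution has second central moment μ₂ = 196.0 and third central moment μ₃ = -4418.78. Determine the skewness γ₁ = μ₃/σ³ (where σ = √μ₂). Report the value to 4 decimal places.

σ = √μ₂ = √196.0 = 14.00000
σ³ = μ₂^(3/2) = 2744.00000
γ₁ = μ₃/σ³ = -4418.78 / 2744.00000 ≈ -1.6103

-1.6103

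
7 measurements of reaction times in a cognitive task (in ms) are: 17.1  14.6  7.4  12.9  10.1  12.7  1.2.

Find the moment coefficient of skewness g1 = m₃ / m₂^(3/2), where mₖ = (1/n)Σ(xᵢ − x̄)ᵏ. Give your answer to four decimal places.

x̄ = (17.1 + 14.6 + 7.4 + 12.9 + 10.1 + 12.7 + 1.2) / 7 = 10.8571
deviations (xᵢ − x̄): 6.2429, 3.7429, -3.4571, 2.0429, -0.7571, 1.8429, -9.6571
Σ(xᵢ − x̄)² = 166.3371 ⇒ m₂ = 166.3371/7 = 23.76245
Σ(xᵢ − x̄)³ = -631.8602 ⇒ m₃ = -631.8602/7 = -90.26575
m₂^(3/2) = 23.76245^(1.5) = 115.83420
g1 = m₃ / m₂^(3/2) = -90.26575 / 115.83420 ≈ -0.7793

-0.7793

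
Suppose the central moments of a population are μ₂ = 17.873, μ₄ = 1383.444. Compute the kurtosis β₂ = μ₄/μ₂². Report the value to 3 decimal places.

4.331

μ₂² = 17.873² = 319.44413
μ₄/μ₂² = 1383.444 / 319.44413 = 4.33079
β₂ ≈ 4.331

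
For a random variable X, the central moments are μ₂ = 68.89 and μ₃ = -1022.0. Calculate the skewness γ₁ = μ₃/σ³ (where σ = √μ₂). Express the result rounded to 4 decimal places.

σ = √μ₂ = √68.89 = 8.30000
σ³ = μ₂^(3/2) = 571.78700
γ₁ = μ₃/σ³ = -1022.0 / 571.78700 ≈ -1.7874

-1.7874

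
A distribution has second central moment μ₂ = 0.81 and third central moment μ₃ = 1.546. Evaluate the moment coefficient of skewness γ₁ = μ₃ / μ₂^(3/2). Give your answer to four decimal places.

σ = √μ₂ = √0.81 = 0.90000
σ³ = μ₂^(3/2) = 0.72900
γ₁ = μ₃/σ³ = 1.546 / 0.72900 ≈ 2.1207

2.1207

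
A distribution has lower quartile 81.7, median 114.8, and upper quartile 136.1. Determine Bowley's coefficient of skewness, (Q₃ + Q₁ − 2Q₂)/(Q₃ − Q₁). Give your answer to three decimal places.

-0.217

numerator: Q₃ + Q₁ − 2Q₂ = 136.1 + 81.7 − 2×114.8 = -11.8000
denominator: Q₃ − Q₁ = 136.1 − 81.7 = 54.4000
Bowley skewness = -11.8000 / 54.4000 ≈ -0.217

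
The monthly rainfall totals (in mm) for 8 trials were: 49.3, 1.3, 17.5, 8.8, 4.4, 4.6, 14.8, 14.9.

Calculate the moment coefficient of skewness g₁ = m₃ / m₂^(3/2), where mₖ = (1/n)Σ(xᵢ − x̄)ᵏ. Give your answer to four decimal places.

1.6347

x̄ = (49.3 + 1.3 + 17.5 + 8.8 + 4.4 + 4.6 + 14.8 + 14.9) / 8 = 14.4500
deviations (xᵢ − x̄): 34.8500, -13.1500, 3.0500, -5.6500, -10.0500, -9.8500, 0.3500, 0.4500
Σ(xᵢ − x̄)² = 1627.0200 ⇒ m₂ = 1627.0200/8 = 203.37750
Σ(xᵢ − x̄)³ = 37929.5760 ⇒ m₃ = 37929.5760/8 = 4741.19700
m₂^(3/2) = 203.37750^(1.5) = 2900.37636
g₁ = m₃ / m₂^(3/2) = 4741.19700 / 2900.37636 ≈ 1.6347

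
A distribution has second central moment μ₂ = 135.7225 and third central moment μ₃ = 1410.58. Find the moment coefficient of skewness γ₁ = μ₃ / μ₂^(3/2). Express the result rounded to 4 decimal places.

σ = √μ₂ = √135.7225 = 11.65000
σ³ = μ₂^(3/2) = 1581.16713
γ₁ = μ₃/σ³ = 1410.58 / 1581.16713 ≈ 0.8921

0.8921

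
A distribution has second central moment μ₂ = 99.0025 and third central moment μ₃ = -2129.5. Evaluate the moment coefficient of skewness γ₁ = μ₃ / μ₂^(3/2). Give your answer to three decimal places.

-2.162

σ = √μ₂ = √99.0025 = 9.95000
σ³ = μ₂^(3/2) = 985.07488
γ₁ = μ₃/σ³ = -2129.5 / 985.07488 ≈ -2.162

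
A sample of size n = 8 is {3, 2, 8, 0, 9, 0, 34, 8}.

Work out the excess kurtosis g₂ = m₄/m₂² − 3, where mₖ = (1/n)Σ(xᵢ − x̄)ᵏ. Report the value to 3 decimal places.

1.983

x̄ = 8.0000
Σ(xᵢ − x̄)² = 866.0000 ⇒ m₂ = 108.25000
Σ(xᵢ − x̄)⁴ = 467090.0000 ⇒ m₄ = 58386.25000
m₂² = 11718.06250
g₂ = m₄/m₂² − 3 = 4.98259 − 3 ≈ 1.983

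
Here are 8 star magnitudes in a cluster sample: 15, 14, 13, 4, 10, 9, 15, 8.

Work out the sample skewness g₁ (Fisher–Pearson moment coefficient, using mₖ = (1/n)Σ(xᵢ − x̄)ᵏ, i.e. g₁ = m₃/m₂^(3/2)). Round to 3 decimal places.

-0.544

x̄ = (15 + 14 + 13 + 4 + 10 + 9 + 15 + 8) / 8 = 11.0000
deviations (xᵢ − x̄): 4.0000, 3.0000, 2.0000, -7.0000, -1.0000, -2.0000, 4.0000, -3.0000
Σ(xᵢ − x̄)² = 108.0000 ⇒ m₂ = 108.0000/8 = 13.50000
Σ(xᵢ − x̄)³ = -216.0000 ⇒ m₃ = -216.0000/8 = -27.00000
m₂^(3/2) = 13.50000^(1.5) = 49.60217
g₁ = m₃ / m₂^(3/2) = -27.00000 / 49.60217 ≈ -0.544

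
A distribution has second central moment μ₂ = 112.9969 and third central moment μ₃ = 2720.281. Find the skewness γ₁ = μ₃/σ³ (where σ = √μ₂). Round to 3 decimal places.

2.265

σ = √μ₂ = √112.9969 = 10.63000
σ³ = μ₂^(3/2) = 1201.15705
γ₁ = μ₃/σ³ = 2720.281 / 1201.15705 ≈ 2.265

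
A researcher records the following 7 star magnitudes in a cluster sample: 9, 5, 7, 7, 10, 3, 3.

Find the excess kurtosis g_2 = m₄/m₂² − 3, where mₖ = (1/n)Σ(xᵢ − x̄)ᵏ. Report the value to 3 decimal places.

x̄ = 6.2857
Σ(xᵢ − x̄)² = 45.4286 ⇒ m₂ = 6.48980
Σ(xᵢ − x̄)⁴ = 480.9621 ⇒ m₄ = 68.70887
m₂² = 42.11745
g_2 = m₄/m₂² − 3 = 1.63136 − 3 ≈ -1.369

-1.369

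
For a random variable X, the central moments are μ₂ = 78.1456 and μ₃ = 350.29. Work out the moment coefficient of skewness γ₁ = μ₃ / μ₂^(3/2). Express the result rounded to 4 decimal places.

σ = √μ₂ = √78.1456 = 8.84000
σ³ = μ₂^(3/2) = 690.80710
γ₁ = μ₃/σ³ = 350.29 / 690.80710 ≈ 0.5071

0.5071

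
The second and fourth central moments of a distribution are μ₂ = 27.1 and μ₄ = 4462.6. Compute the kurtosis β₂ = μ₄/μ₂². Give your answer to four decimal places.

μ₂² = 27.1² = 734.41000
μ₄/μ₂² = 4462.6 / 734.41000 = 6.07644
β₂ ≈ 6.0764

6.0764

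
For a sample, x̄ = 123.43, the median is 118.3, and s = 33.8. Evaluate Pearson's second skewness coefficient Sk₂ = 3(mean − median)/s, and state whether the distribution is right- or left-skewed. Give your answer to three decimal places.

Sk₂ = 3(123.43 − 118.3) / 33.8 = 3 × 5.1300 / 33.8
    = 15.3900 / 33.8 ≈ 0.455
Sk₂ > 0 ⇒ mean > median ⇒ right-skewed (positive skew).

0.455, right-skewed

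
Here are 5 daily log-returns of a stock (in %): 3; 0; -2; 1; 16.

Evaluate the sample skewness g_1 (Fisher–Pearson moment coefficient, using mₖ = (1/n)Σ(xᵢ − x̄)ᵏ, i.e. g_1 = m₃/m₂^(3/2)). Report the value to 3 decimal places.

x̄ = (3 + 0 - 2 + 1 + 16) / 5 = 3.6000
deviations (xᵢ − x̄): -0.6000, -3.6000, -5.6000, -2.6000, 12.4000
Σ(xᵢ − x̄)² = 205.2000 ⇒ m₂ = 205.2000/5 = 41.04000
Σ(xᵢ − x̄)³ = 1666.5600 ⇒ m₃ = 1666.5600/5 = 333.31200
m₂^(3/2) = 41.04000^(1.5) = 262.91237
g_1 = m₃ / m₂^(3/2) = 333.31200 / 262.91237 ≈ 1.268

1.268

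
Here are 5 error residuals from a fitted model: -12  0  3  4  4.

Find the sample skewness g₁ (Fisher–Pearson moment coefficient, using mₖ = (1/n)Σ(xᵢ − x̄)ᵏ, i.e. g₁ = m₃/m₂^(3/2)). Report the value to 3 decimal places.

x̄ = (-12 + 0 + 3 + 4 + 4) / 5 = -0.2000
deviations (xᵢ − x̄): -11.8000, 0.2000, 3.2000, 4.2000, 4.2000
Σ(xᵢ − x̄)² = 184.8000 ⇒ m₂ = 184.8000/5 = 36.96000
Σ(xᵢ − x̄)³ = -1462.0800 ⇒ m₃ = -1462.0800/5 = -292.41600
m₂^(3/2) = 36.96000^(1.5) = 224.69735
g₁ = m₃ / m₂^(3/2) = -292.41600 / 224.69735 ≈ -1.301

-1.301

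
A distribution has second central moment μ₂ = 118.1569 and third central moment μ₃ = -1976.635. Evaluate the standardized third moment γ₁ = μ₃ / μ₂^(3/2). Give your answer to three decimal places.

-1.539

σ = √μ₂ = √118.1569 = 10.87000
σ³ = μ₂^(3/2) = 1284.36550
γ₁ = μ₃/σ³ = -1976.635 / 1284.36550 ≈ -1.539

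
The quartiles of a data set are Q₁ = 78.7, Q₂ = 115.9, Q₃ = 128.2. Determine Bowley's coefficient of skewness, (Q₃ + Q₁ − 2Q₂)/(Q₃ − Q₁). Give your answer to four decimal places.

numerator: Q₃ + Q₁ − 2Q₂ = 128.2 + 78.7 − 2×115.9 = -24.9000
denominator: Q₃ − Q₁ = 128.2 − 78.7 = 49.5000
Bowley skewness = -24.9000 / 49.5000 ≈ -0.5030

-0.5030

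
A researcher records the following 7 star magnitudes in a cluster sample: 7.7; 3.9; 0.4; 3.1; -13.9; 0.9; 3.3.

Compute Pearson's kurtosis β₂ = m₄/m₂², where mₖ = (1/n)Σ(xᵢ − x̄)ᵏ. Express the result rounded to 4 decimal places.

4.2055

x̄ = 0.7714
Σ(xᵢ − x̄)² = 285.0143 ⇒ m₂ = 40.71633
Σ(xᵢ − x̄)⁴ = 48803.5070 ⇒ m₄ = 6971.92957
m₂² = 1657.81925
β₂ = m₄/m₂² = 6971.92957 / 1657.81925 ≈ 4.2055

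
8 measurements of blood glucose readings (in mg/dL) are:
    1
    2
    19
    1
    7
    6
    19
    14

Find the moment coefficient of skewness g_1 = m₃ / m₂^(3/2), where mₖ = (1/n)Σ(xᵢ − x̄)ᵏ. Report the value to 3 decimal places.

x̄ = (1 + 2 + 19 + 1 + 7 + 6 + 19 + 14) / 8 = 8.6250
deviations (xᵢ − x̄): -7.6250, -6.6250, 10.3750, -7.6250, -1.6250, -2.6250, 10.3750, 5.3750
Σ(xᵢ − x̄)² = 413.8750 ⇒ m₂ = 413.8750/8 = 51.73438
Σ(xᵢ − x̄)³ = 1189.0313 ⇒ m₃ = 1189.0313/8 = 148.62891
m₂^(3/2) = 51.73438^(1.5) = 372.10783
g_1 = m₃ / m₂^(3/2) = 148.62891 / 372.10783 ≈ 0.399

0.399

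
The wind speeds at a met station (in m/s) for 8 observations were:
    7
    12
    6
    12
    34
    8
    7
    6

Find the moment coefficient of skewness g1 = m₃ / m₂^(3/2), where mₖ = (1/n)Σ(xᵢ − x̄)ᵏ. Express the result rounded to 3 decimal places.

x̄ = (7 + 12 + 6 + 12 + 34 + 8 + 7 + 6) / 8 = 11.5000
deviations (xᵢ − x̄): -4.5000, 0.5000, -5.5000, 0.5000, 22.5000, -3.5000, -4.5000, -5.5000
Σ(xᵢ − x̄)² = 620.0000 ⇒ m₂ = 620.0000/8 = 77.50000
Σ(xᵢ − x̄)³ = 10833.0000 ⇒ m₃ = 10833.0000/8 = 1354.12500
m₂^(3/2) = 77.50000^(1.5) = 682.26415
g1 = m₃ / m₂^(3/2) = 1354.12500 / 682.26415 ≈ 1.985

1.985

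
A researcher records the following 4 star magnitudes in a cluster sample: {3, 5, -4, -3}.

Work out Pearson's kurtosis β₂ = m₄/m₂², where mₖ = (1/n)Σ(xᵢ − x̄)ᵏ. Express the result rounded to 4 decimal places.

x̄ = 0.2500
Σ(xᵢ − x̄)² = 58.7500 ⇒ m₂ = 14.68750
Σ(xᵢ − x̄)⁴ = 1004.0781 ⇒ m₄ = 251.01953
m₂² = 215.72266
β₂ = m₄/m₂² = 251.01953 / 215.72266 ≈ 1.1636

1.1636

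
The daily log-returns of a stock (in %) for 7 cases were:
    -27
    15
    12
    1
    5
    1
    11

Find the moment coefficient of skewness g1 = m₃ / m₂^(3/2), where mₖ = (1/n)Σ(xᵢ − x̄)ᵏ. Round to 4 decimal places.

-1.4323

x̄ = (-27 + 15 + 12 + 1 + 5 + 1 + 11) / 7 = 2.5714
deviations (xᵢ − x̄): -29.5714, 12.4286, 9.4286, -1.5714, 2.4286, -1.5714, 8.4286
Σ(xᵢ − x̄)² = 1199.7143 ⇒ m₂ = 1199.7143/7 = 171.38776
Σ(xᵢ − x̄)³ = -22495.9592 ⇒ m₃ = -22495.9592/7 = -3213.70845
m₂^(3/2) = 171.38776^(1.5) = 2243.72530
g1 = m₃ / m₂^(3/2) = -3213.70845 / 2243.72530 ≈ -1.4323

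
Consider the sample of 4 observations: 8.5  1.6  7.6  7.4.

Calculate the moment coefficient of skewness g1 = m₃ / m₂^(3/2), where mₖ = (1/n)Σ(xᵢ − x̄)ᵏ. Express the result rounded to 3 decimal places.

x̄ = (8.5 + 1.6 + 7.6 + 7.4) / 4 = 6.2750
deviations (xᵢ − x̄): 2.2250, -4.6750, 1.3250, 1.1250
Σ(xᵢ − x̄)² = 29.8275 ⇒ m₂ = 29.8275/4 = 7.45688
Σ(xᵢ − x̄)³ = -87.4099 ⇒ m₃ = -87.4099/4 = -21.85247
m₂^(3/2) = 7.45688^(1.5) = 20.36270
g1 = m₃ / m₂^(3/2) = -21.85247 / 20.36270 ≈ -1.073

-1.073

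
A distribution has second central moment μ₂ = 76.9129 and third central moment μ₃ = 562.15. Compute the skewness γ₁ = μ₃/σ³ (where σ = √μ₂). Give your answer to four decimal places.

σ = √μ₂ = √76.9129 = 8.77000
σ³ = μ₂^(3/2) = 674.52613
γ₁ = μ₃/σ³ = 562.15 / 674.52613 ≈ 0.8334

0.8334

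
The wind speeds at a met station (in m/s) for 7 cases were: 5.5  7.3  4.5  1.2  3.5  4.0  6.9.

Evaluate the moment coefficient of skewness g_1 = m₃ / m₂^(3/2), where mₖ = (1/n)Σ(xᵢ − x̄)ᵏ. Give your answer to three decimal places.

-0.315

x̄ = (5.5 + 7.3 + 4.5 + 1.2 + 3.5 + 4.0 + 6.9) / 7 = 4.7000
deviations (xᵢ − x̄): 0.8000, 2.6000, -0.2000, -3.5000, -1.2000, -0.7000, 2.2000
Σ(xᵢ − x̄)² = 26.4600 ⇒ m₂ = 26.4600/7 = 3.78000
Σ(xᵢ − x̄)³ = -16.2180 ⇒ m₃ = -16.2180/7 = -2.31686
m₂^(3/2) = 3.78000^(1.5) = 7.34916
g_1 = m₃ / m₂^(3/2) = -2.31686 / 7.34916 ≈ -0.315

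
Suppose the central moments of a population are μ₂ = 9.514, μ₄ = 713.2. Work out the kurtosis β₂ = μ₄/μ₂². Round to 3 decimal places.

7.879

μ₂² = 9.514² = 90.51620
μ₄/μ₂² = 713.2 / 90.51620 = 7.87925
β₂ ≈ 7.879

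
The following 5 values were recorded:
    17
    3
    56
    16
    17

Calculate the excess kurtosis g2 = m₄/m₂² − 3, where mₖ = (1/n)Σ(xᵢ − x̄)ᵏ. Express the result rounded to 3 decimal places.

x̄ = 21.8000
Σ(xᵢ − x̄)² = 1602.8000 ⇒ m₂ = 320.56000
Σ(xᵢ − x̄)⁴ = 1495170.8960 ⇒ m₄ = 299034.17920
m₂² = 102758.71360
g2 = m₄/m₂² − 3 = 2.91006 − 3 ≈ -0.090

-0.090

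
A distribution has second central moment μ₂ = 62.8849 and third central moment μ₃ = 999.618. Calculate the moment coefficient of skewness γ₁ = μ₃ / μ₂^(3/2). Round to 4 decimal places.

2.0045

σ = √μ₂ = √62.8849 = 7.93000
σ³ = μ₂^(3/2) = 498.67726
γ₁ = μ₃/σ³ = 999.618 / 498.67726 ≈ 2.0045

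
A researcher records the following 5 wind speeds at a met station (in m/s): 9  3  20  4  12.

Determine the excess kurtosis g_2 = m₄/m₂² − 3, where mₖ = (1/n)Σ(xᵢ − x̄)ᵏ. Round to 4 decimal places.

-0.9589

x̄ = 9.6000
Σ(xᵢ − x̄)² = 189.2000 ⇒ m₂ = 37.84000
Σ(xᵢ − x̄)⁴ = 14612.8160 ⇒ m₄ = 2922.56320
m₂² = 1431.86560
g_2 = m₄/m₂² − 3 = 2.04109 − 3 ≈ -0.9589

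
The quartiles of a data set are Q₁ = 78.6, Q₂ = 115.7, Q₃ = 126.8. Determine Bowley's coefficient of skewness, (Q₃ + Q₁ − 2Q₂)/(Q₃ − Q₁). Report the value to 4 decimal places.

numerator: Q₃ + Q₁ − 2Q₂ = 126.8 + 78.6 − 2×115.7 = -26.0000
denominator: Q₃ − Q₁ = 126.8 − 78.6 = 48.2000
Bowley skewness = -26.0000 / 48.2000 ≈ -0.5394

-0.5394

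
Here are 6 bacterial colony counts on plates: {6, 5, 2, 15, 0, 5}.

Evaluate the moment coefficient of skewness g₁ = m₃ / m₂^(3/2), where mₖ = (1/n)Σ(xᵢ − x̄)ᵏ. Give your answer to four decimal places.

x̄ = (6 + 5 + 2 + 15 + 0 + 5) / 6 = 5.5000
deviations (xᵢ − x̄): 0.5000, -0.5000, -3.5000, 9.5000, -5.5000, -0.5000
Σ(xᵢ − x̄)² = 133.5000 ⇒ m₂ = 133.5000/6 = 22.25000
Σ(xᵢ − x̄)³ = 648.0000 ⇒ m₃ = 648.0000/6 = 108.00000
m₂^(3/2) = 22.25000^(1.5) = 104.95304
g₁ = m₃ / m₂^(3/2) = 108.00000 / 104.95304 ≈ 1.0290

1.0290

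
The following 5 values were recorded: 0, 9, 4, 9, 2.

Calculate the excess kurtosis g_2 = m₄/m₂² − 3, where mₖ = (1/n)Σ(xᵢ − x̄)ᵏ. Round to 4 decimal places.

x̄ = 4.8000
Σ(xᵢ − x̄)² = 66.8000 ⇒ m₂ = 13.36000
Σ(xᵢ − x̄)⁴ = 1215.0560 ⇒ m₄ = 243.01120
m₂² = 178.48960
g_2 = m₄/m₂² − 3 = 1.36149 − 3 ≈ -1.6385

-1.6385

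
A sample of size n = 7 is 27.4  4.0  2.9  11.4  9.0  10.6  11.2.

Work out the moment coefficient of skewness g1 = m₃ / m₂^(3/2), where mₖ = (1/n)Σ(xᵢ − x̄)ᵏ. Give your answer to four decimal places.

1.2508

x̄ = (27.4 + 4.0 + 2.9 + 11.4 + 9.0 + 10.6 + 11.2) / 7 = 10.9286
deviations (xᵢ − x̄): 16.4714, -6.9286, -8.0286, 0.4714, -1.9286, -0.3286, 0.2714
Σ(xᵢ − x̄)² = 387.8943 ⇒ m₂ = 387.8943/7 = 55.41347
Σ(xᵢ − x̄)³ = 3611.6338 ⇒ m₃ = 3611.6338/7 = 515.94768
m₂^(3/2) = 55.41347^(1.5) = 412.49911
g1 = m₃ / m₂^(3/2) = 515.94768 / 412.49911 ≈ 1.2508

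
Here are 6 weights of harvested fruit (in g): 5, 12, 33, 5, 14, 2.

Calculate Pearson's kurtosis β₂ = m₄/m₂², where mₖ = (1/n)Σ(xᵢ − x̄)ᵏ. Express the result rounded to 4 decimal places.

x̄ = 11.8333
Σ(xᵢ − x̄)² = 642.8333 ⇒ m₂ = 107.13889
Σ(xᵢ − x̄)⁴ = 214461.4861 ⇒ m₄ = 35743.58102
m₂² = 11478.74151
β₂ = m₄/m₂² = 35743.58102 / 11478.74151 ≈ 3.1139

3.1139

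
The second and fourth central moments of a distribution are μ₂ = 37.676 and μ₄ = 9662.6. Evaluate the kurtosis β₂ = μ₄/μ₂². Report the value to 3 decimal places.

μ₂² = 37.676² = 1419.48098
μ₄/μ₂² = 9662.6 / 1419.48098 = 6.80714
β₂ ≈ 6.807

6.807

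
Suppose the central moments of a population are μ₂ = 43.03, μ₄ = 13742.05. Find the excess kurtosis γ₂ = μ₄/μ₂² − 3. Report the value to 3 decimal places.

4.422

μ₂² = 43.03² = 1851.58090
μ₄/μ₂² = 13742.05 / 1851.58090 = 7.42179
γ₂ = 7.42179 − 3 ≈ 4.422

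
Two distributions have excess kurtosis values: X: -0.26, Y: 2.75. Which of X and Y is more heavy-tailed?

Y

Higher excess kurtosis ⇒ heavier tails relative to the normal distribution.
-0.26 vs 2.75: the larger is 2.75, so Y has heavier tails. (Y is leptokurtic — heavier-than-normal tails; the other is platykurtic.)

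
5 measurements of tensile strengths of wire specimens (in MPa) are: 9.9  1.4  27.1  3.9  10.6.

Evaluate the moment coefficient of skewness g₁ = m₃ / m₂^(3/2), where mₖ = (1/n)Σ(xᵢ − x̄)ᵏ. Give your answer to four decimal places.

x̄ = (9.9 + 1.4 + 27.1 + 3.9 + 10.6) / 5 = 10.5800
deviations (xᵢ − x̄): -0.6800, -9.1800, 16.5200, -6.6800, 0.0200
Σ(xᵢ − x̄)² = 402.2680 ⇒ m₂ = 402.2680/5 = 80.45360
Σ(xᵢ − x̄)³ = 3436.4671 ⇒ m₃ = 3436.4671/5 = 687.29342
m₂^(3/2) = 80.45360^(1.5) = 721.63605
g₁ = m₃ / m₂^(3/2) = 687.29342 / 721.63605 ≈ 0.9524

0.9524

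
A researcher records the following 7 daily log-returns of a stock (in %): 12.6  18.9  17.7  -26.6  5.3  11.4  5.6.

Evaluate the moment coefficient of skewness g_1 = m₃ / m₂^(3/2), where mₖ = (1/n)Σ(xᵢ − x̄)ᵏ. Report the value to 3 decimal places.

x̄ = (12.6 + 18.9 + 17.7 - 26.6 + 5.3 + 11.4 + 5.6) / 7 = 6.4143
deviations (xᵢ − x̄): 6.1857, 12.4857, 11.2857, -33.0143, -1.1143, 4.9857, -0.8143
Σ(xᵢ − x̄)² = 1438.2286 ⇒ m₂ = 1438.2286/7 = 205.46122
Σ(xᵢ − x̄)³ = -32241.1314 ⇒ m₃ = -32241.1314/7 = -4605.87591
m₂^(3/2) = 205.46122^(1.5) = 2945.06448
g_1 = m₃ / m₂^(3/2) = -4605.87591 / 2945.06448 ≈ -1.564

-1.564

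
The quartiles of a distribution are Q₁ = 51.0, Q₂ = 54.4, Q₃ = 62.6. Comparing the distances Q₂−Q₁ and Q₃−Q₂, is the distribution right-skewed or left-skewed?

right-skewed

Q₂ − Q₁ = 3.4;  Q₃ − Q₂ = 8.2
Q₃ − Q₂ > Q₂ − Q₁ ⇒ the upper half is more spread out ⇒ right-skewed.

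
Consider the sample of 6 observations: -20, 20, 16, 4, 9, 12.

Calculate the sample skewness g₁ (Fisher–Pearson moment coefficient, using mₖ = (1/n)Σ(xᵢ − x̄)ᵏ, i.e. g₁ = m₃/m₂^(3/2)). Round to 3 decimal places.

x̄ = (-20 + 20 + 16 + 4 + 9 + 12) / 6 = 6.8333
deviations (xᵢ − x̄): -26.8333, 13.1667, 9.1667, -2.8333, 2.1667, 5.1667
Σ(xᵢ − x̄)² = 1016.8333 ⇒ m₂ = 1016.8333/6 = 169.47222
Σ(xᵢ − x̄)³ = -16142.5556 ⇒ m₃ = -16142.5556/6 = -2690.42593
m₂^(3/2) = 169.47222^(1.5) = 2206.21476
g₁ = m₃ / m₂^(3/2) = -2690.42593 / 2206.21476 ≈ -1.219

-1.219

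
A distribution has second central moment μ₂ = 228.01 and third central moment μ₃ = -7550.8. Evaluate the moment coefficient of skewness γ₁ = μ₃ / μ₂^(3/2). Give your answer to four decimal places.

σ = √μ₂ = √228.01 = 15.10000
σ³ = μ₂^(3/2) = 3442.95100
γ₁ = μ₃/σ³ = -7550.8 / 3442.95100 ≈ -2.1931

-2.1931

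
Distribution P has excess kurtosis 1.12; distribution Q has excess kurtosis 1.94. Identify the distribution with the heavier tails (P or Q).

Q

Higher excess kurtosis ⇒ heavier tails relative to the normal distribution.
1.12 vs 1.94: the larger is 1.94, so Q has heavier tails.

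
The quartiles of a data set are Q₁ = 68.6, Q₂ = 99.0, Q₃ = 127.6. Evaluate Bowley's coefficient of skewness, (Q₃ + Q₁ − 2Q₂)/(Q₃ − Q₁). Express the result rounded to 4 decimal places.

numerator: Q₃ + Q₁ − 2Q₂ = 127.6 + 68.6 − 2×99.0 = -1.8000
denominator: Q₃ − Q₁ = 127.6 − 68.6 = 59.0000
Bowley skewness = -1.8000 / 59.0000 ≈ -0.0305

-0.0305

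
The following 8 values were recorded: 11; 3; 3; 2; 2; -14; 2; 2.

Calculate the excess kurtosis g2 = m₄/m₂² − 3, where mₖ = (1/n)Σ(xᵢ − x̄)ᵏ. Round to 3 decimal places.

x̄ = 1.3750
Σ(xᵢ − x̄)² = 335.8750 ⇒ m₂ = 41.98438
Σ(xᵢ − x̄)⁴ = 64477.3691 ⇒ m₄ = 8059.67114
m₂² = 1762.68774
g2 = m₄/m₂² − 3 = 4.57238 − 3 ≈ 1.572

1.572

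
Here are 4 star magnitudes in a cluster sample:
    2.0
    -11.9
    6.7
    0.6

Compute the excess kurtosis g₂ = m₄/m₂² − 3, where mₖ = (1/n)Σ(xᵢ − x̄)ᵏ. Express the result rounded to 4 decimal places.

x̄ = -0.6500
Σ(xᵢ − x̄)² = 189.1700 ⇒ m₂ = 47.29250
Σ(xᵢ − x̄)⁴ = 18988.2538 ⇒ m₄ = 4747.06346
m₂² = 2236.58056
g₂ = m₄/m₂² − 3 = 2.12246 − 3 ≈ -0.8775

-0.8775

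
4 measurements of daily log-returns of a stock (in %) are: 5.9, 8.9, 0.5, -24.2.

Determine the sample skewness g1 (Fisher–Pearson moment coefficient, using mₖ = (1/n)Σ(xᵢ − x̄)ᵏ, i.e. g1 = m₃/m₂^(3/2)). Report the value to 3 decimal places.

-0.979

x̄ = (5.9 + 8.9 + 0.5 - 24.2) / 4 = -2.2250
deviations (xᵢ − x̄): 8.1250, 11.1250, 2.7250, -21.9750
Σ(xᵢ − x̄)² = 680.1075 ⇒ m₂ = 680.1075/4 = 170.02688
Σ(xᵢ − x̄)³ = -8678.2369 ⇒ m₃ = -8678.2369/4 = -2169.55922
m₂^(3/2) = 170.02688^(1.5) = 2217.05445
g1 = m₃ / m₂^(3/2) = -2169.55922 / 2217.05445 ≈ -0.979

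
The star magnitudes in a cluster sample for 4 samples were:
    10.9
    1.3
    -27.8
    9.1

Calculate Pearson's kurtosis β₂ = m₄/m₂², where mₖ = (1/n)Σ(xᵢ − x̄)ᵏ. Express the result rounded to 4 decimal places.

2.1765

x̄ = -1.6250
Σ(xᵢ − x̄)² = 965.5875 ⇒ m₂ = 241.39688
Σ(xᵢ − x̄)⁴ = 507318.0282 ⇒ m₄ = 126829.50704
m₂² = 58272.45126
β₂ = m₄/m₂² = 126829.50704 / 58272.45126 ≈ 2.1765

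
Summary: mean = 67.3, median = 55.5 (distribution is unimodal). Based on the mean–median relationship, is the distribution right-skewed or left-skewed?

mean − median = 67.3 − 55.5 = 11.8
mean > median ⇒ the longer tail is on the right ⇒ right-skewed (positively skewed).

right-skewed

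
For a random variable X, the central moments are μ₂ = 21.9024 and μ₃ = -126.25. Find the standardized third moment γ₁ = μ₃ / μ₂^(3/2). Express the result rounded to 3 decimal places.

σ = √μ₂ = √21.9024 = 4.68000
σ³ = μ₂^(3/2) = 102.50323
γ₁ = μ₃/σ³ = -126.25 / 102.50323 ≈ -1.232

-1.232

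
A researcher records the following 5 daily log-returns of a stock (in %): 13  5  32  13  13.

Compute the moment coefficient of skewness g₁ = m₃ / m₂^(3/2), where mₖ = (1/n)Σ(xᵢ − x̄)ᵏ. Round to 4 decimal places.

1.0167

x̄ = (13 + 5 + 32 + 13 + 13) / 5 = 15.2000
deviations (xᵢ − x̄): -2.2000, -10.2000, 16.8000, -2.2000, -2.2000
Σ(xᵢ − x̄)² = 400.8000 ⇒ m₂ = 400.8000/5 = 80.16000
Σ(xᵢ − x̄)³ = 3648.4800 ⇒ m₃ = 3648.4800/5 = 729.69600
m₂^(3/2) = 80.16000^(1.5) = 717.68945
g₁ = m₃ / m₂^(3/2) = 729.69600 / 717.68945 ≈ 1.0167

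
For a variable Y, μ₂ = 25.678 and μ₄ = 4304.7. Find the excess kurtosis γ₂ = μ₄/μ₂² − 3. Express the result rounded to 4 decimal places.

μ₂² = 25.678² = 659.35968
μ₄/μ₂² = 4304.7 / 659.35968 = 6.52861
γ₂ = 6.52861 − 3 ≈ 3.5286

3.5286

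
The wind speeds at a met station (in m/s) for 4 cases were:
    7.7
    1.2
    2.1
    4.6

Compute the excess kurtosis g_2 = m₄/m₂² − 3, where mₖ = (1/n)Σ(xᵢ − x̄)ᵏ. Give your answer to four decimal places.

-1.3191

x̄ = 3.9000
Σ(xᵢ − x̄)² = 25.4600 ⇒ m₂ = 6.36500
Σ(xᵢ − x̄)⁴ = 272.3954 ⇒ m₄ = 68.09885
m₂² = 40.51323
g_2 = m₄/m₂² − 3 = 1.68090 − 3 ≈ -1.3191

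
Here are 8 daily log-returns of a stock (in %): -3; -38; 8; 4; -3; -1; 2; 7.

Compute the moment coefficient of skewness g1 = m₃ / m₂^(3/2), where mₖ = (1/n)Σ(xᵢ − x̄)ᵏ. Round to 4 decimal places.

-1.9049

x̄ = (-3 - 38 + 8 + 4 - 3 - 1 + 2 + 7) / 8 = -3.0000
deviations (xᵢ − x̄): 0.0000, -35.0000, 11.0000, 7.0000, 0.0000, 2.0000, 5.0000, 10.0000
Σ(xᵢ − x̄)² = 1524.0000 ⇒ m₂ = 1524.0000/8 = 190.50000
Σ(xᵢ − x̄)³ = -40068.0000 ⇒ m₃ = -40068.0000/8 = -5008.50000
m₂^(3/2) = 190.50000^(1.5) = 2629.31410
g1 = m₃ / m₂^(3/2) = -5008.50000 / 2629.31410 ≈ -1.9049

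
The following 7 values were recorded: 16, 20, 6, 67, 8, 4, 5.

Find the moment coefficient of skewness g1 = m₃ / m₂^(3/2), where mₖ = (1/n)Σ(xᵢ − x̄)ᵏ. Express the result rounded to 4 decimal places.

1.7550

x̄ = (16 + 20 + 6 + 67 + 8 + 4 + 5) / 7 = 18.0000
deviations (xᵢ − x̄): -2.0000, 2.0000, -12.0000, 49.0000, -10.0000, -14.0000, -13.0000
Σ(xᵢ − x̄)² = 3018.0000 ⇒ m₂ = 3018.0000/7 = 431.14286
Σ(xᵢ − x̄)³ = 109980.0000 ⇒ m₃ = 109980.0000/7 = 15711.42857
m₂^(3/2) = 431.14286^(1.5) = 8952.24158
g1 = m₃ / m₂^(3/2) = 15711.42857 / 8952.24158 ≈ 1.7550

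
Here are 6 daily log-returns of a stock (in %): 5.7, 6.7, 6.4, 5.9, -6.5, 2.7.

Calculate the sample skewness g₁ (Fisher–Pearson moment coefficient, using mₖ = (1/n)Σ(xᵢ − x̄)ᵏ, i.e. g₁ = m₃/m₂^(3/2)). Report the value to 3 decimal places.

x̄ = (5.7 + 6.7 + 6.4 + 5.9 - 6.5 + 2.7) / 6 = 3.4833
deviations (xᵢ − x̄): 2.2167, 3.2167, 2.9167, 2.4167, -9.9833, -0.7833
Σ(xᵢ − x̄)² = 129.8883 ⇒ m₂ = 129.8883/6 = 21.64806
Σ(xᵢ − x̄)³ = -912.3886 ⇒ m₃ = -912.3886/6 = -152.06476
m₂^(3/2) = 21.64806^(1.5) = 100.72293
g₁ = m₃ / m₂^(3/2) = -152.06476 / 100.72293 ≈ -1.510

-1.510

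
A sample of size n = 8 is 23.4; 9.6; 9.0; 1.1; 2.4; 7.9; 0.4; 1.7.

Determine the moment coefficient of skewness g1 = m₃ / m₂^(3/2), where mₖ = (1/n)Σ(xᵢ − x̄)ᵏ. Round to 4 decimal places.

1.2949

x̄ = (23.4 + 9.6 + 9.0 + 1.1 + 2.4 + 7.9 + 0.4 + 1.7) / 8 = 6.9375
deviations (xᵢ − x̄): 16.4625, 2.6625, 2.0625, -5.8375, -4.5375, 0.9625, -6.5375, -5.2375
Σ(xᵢ − x̄)² = 408.1187 ⇒ m₂ = 408.1187/8 = 51.01484
Σ(xᵢ − x̄)³ = 3774.6852 ⇒ m₃ = 3774.6852/8 = 471.83565
m₂^(3/2) = 51.01484^(1.5) = 364.37187
g1 = m₃ / m₂^(3/2) = 471.83565 / 364.37187 ≈ 1.2949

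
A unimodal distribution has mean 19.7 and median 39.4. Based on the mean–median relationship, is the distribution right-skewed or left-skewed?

left-skewed

mean − median = 19.7 − 39.4 = -19.7
mean < median ⇒ the longer tail is on the left ⇒ left-skewed (negatively skewed).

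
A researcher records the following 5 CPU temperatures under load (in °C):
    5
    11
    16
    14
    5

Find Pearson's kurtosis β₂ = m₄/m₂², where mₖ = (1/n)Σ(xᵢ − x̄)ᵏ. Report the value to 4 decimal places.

x̄ = 10.2000
Σ(xᵢ − x̄)² = 102.8000 ⇒ m₂ = 20.56000
Σ(xᵢ − x̄)⁴ = 2802.8960 ⇒ m₄ = 560.57920
m₂² = 422.71360
β₂ = m₄/m₂² = 560.57920 / 422.71360 ≈ 1.3261

1.3261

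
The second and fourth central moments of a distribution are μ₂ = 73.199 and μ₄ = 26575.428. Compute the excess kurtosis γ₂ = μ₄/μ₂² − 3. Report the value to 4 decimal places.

μ₂² = 73.199² = 5358.09360
μ₄/μ₂² = 26575.428 / 5358.09360 = 4.95987
γ₂ = 4.95987 − 3 ≈ 1.9599

1.9599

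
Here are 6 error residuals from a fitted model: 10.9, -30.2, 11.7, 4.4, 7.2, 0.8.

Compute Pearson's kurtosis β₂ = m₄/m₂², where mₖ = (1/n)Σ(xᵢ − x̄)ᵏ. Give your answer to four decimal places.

x̄ = 0.8000
Σ(xᵢ − x̄)² = 1235.7400 ⇒ m₂ = 205.95667
Σ(xᵢ − x̄)⁴ = 949888.5394 ⇒ m₄ = 158314.75657
m₂² = 42418.14854
β₂ = m₄/m₂² = 158314.75657 / 42418.14854 ≈ 3.7322

3.7322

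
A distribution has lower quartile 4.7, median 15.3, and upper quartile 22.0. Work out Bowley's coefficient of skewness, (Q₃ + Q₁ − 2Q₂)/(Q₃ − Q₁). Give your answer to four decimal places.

-0.2254

numerator: Q₃ + Q₁ − 2Q₂ = 22.0 + 4.7 − 2×15.3 = -3.9000
denominator: Q₃ − Q₁ = 22.0 − 4.7 = 17.3000
Bowley skewness = -3.9000 / 17.3000 ≈ -0.2254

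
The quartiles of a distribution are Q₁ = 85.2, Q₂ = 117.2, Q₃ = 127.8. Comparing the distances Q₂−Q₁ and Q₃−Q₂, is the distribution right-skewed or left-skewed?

left-skewed

Q₂ − Q₁ = 32.0;  Q₃ − Q₂ = 10.6
Q₂ − Q₁ > Q₃ − Q₂ ⇒ the lower half is more spread out ⇒ left-skewed.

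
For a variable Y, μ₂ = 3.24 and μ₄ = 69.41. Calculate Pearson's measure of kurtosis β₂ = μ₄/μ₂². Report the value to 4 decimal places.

μ₂² = 3.24² = 10.49760
μ₄/μ₂² = 69.41 / 10.49760 = 6.61199
β₂ ≈ 6.6120

6.6120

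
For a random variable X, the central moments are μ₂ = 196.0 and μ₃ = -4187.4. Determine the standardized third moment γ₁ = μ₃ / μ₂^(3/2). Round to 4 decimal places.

-1.5260

σ = √μ₂ = √196.0 = 14.00000
σ³ = μ₂^(3/2) = 2744.00000
γ₁ = μ₃/σ³ = -4187.4 / 2744.00000 ≈ -1.5260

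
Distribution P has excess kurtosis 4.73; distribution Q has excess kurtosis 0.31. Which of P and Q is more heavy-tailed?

Higher excess kurtosis ⇒ heavier tails relative to the normal distribution.
4.73 vs 0.31: the larger is 4.73, so P has heavier tails.

P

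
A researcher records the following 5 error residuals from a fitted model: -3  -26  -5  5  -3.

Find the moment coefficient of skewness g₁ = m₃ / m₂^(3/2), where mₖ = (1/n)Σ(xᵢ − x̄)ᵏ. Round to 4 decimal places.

-1.0656

x̄ = (-3 - 26 - 5 + 5 - 3) / 5 = -6.4000
deviations (xᵢ − x̄): 3.4000, -19.6000, 1.4000, 11.4000, 3.4000
Σ(xᵢ − x̄)² = 539.2000 ⇒ m₂ = 539.2000/5 = 107.84000
Σ(xᵢ − x̄)³ = -5966.6400 ⇒ m₃ = -5966.6400/5 = -1193.32800
m₂^(3/2) = 107.84000^(1.5) = 1119.87569
g₁ = m₃ / m₂^(3/2) = -1193.32800 / 1119.87569 ≈ -1.0656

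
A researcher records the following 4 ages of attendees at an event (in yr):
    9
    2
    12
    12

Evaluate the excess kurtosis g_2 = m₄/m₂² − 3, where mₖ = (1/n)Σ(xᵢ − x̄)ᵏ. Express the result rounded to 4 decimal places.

x̄ = 8.7500
Σ(xᵢ − x̄)² = 66.7500 ⇒ m₂ = 16.68750
Σ(xᵢ − x̄)⁴ = 2299.0781 ⇒ m₄ = 574.76953
m₂² = 278.47266
g_2 = m₄/m₂² − 3 = 2.06401 − 3 ≈ -0.9360

-0.9360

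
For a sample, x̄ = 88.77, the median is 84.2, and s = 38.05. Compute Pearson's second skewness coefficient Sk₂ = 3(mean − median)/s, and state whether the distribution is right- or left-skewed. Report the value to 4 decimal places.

Sk₂ = 3(88.77 − 84.2) / 38.05 = 3 × 4.5700 / 38.05
    = 13.7100 / 38.05 ≈ 0.3603
Sk₂ > 0 ⇒ mean > median ⇒ right-skewed (positive skew).

0.3603, right-skewed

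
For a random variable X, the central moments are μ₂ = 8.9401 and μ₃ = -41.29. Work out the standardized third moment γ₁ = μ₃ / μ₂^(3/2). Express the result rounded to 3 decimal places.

-1.545

σ = √μ₂ = √8.9401 = 2.99000
σ³ = μ₂^(3/2) = 26.73090
γ₁ = μ₃/σ³ = -41.29 / 26.73090 ≈ -1.545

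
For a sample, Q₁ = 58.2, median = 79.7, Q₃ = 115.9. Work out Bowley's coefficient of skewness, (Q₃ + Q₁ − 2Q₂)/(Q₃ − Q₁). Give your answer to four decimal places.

numerator: Q₃ + Q₁ − 2Q₂ = 115.9 + 58.2 − 2×79.7 = 14.7000
denominator: Q₃ − Q₁ = 115.9 − 58.2 = 57.7000
Bowley skewness = 14.7000 / 57.7000 ≈ 0.2548

0.2548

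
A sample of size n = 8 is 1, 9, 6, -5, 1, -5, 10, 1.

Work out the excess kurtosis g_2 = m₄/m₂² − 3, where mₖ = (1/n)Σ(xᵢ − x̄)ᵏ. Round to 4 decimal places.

x̄ = 2.2500
Σ(xᵢ − x̄)² = 229.5000 ⇒ m₂ = 28.68750
Σ(xᵢ − x̄)⁴ = 11414.1563 ⇒ m₄ = 1426.76953
m₂² = 822.97266
g_2 = m₄/m₂² − 3 = 1.73368 − 3 ≈ -1.2663

-1.2663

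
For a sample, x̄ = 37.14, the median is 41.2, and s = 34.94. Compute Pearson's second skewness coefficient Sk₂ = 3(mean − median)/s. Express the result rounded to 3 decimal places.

-0.349

Sk₂ = 3(37.14 − 41.2) / 34.94 = 3 × -4.0600 / 34.94
    = -12.1800 / 34.94 ≈ -0.349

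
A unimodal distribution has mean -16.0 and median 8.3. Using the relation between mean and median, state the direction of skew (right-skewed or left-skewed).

mean − median = -16.0 − 8.3 = -24.3
mean < median ⇒ the longer tail is on the left ⇒ left-skewed (negatively skewed).

left-skewed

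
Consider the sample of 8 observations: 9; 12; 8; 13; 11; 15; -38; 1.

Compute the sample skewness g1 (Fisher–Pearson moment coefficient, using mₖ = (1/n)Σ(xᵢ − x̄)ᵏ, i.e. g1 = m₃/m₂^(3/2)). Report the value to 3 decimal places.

x̄ = (9 + 12 + 8 + 13 + 11 + 15 - 38 + 1) / 8 = 3.8750
deviations (xᵢ − x̄): 5.1250, 8.1250, 4.1250, 9.1250, 7.1250, 11.1250, -41.8750, -2.8750
Σ(xᵢ − x̄)² = 2128.8750 ⇒ m₂ = 2128.8750/8 = 266.10938
Σ(xᵢ − x̄)³ = -70212.6563 ⇒ m₃ = -70212.6563/8 = -8776.58203
m₂^(3/2) = 266.10938^(1.5) = 4341.00476
g1 = m₃ / m₂^(3/2) = -8776.58203 / 4341.00476 ≈ -2.022

-2.022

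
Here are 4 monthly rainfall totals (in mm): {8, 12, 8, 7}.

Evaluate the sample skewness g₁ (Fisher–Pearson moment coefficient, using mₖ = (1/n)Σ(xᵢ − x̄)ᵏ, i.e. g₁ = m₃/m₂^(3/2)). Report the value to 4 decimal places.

x̄ = (8 + 12 + 8 + 7) / 4 = 8.7500
deviations (xᵢ − x̄): -0.7500, 3.2500, -0.7500, -1.7500
Σ(xᵢ − x̄)² = 14.7500 ⇒ m₂ = 14.7500/4 = 3.68750
Σ(xᵢ − x̄)³ = 28.1250 ⇒ m₃ = 28.1250/4 = 7.03125
m₂^(3/2) = 3.68750^(1.5) = 7.08106
g₁ = m₃ / m₂^(3/2) = 7.03125 / 7.08106 ≈ 0.9930

0.9930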